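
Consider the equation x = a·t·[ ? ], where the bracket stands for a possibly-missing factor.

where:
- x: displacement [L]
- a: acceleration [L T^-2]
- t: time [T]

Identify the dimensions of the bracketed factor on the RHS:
[T] — time (e.g. t)

x has dimensions [L]; a·t has dimensions [L T^-1].
The bracketed factor must supply [L] / [L T^-1] = [T].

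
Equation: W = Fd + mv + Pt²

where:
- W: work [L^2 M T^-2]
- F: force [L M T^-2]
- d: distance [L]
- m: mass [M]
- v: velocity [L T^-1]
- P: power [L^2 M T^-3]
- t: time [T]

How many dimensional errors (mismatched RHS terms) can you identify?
2

LHS W: [L^2 M T^-2]
- Fd: [L^2 M T^-2] ✓
- mv: [L M T^-1] ✗
- Pt²: [L^2 M T^-1] ✗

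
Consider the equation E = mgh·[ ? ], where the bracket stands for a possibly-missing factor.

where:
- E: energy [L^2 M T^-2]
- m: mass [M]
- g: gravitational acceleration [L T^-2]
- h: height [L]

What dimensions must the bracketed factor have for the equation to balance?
Nothing is missing — the bracketed factor must be dimensionless.

E has dimensions [L^2 M T^-2] and mgh already has dimensions [L^2 M T^-2], so E = mgh is dimensionally complete.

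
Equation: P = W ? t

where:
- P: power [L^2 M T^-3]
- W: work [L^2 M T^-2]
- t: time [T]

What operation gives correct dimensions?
division (÷): P = W ÷ t

P [L^2 M T^-3]; W [L^2 M T^-2]; t [T].
W × t → [L^2 M T^-1] ✗
W ÷ t → [L^2 M T^-3] ✓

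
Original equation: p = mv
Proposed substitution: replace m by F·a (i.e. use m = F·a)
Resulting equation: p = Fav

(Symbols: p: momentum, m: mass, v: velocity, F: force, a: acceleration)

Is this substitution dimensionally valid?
No

[m] = [M] and [F·a] = [L^2 M T^-4]. These differ, so the substitution replaces a quantity by one of different dimensions and the result p = Fav has LHS [L M T^-1] vs RHS [L^3 M T^-5] — inconsistent.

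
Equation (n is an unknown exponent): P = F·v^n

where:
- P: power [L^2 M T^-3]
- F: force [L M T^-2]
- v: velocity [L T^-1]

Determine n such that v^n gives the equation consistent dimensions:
n = 1

P has dimensions [L^2 M T^-3]; v has dimensions [L T^-1].
The rest of the RHS has dimensions [L M T^-2], so v^n must supply [L T^-1].
With n = 1: F·v^1 has dimensions [L^2 M T^-3], matching the LHS ✓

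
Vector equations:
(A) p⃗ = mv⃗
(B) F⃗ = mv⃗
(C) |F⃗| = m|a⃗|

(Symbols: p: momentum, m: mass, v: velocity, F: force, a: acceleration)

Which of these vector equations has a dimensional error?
(B) F⃗ = mv⃗

(A) p⃗ = mv⃗: LHS [L M T^-1], RHS [L M T^-1] ✓ — mass (scalar) times velocity (vector)
(B) F⃗ = mv⃗: LHS [L M T^-2], RHS [L M T^-1] ✗ — mass times velocity is momentum, not force; should be ma⃗
(C) |F⃗| = m|a⃗|: LHS [L M T^-2], RHS [L M T^-2] ✓ — magnitudes of vectors are scalars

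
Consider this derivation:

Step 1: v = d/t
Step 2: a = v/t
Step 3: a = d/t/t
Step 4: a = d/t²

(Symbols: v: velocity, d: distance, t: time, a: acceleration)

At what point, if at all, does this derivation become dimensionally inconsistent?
No step introduces an error — all steps are dimensionally consistent.

Step 1: v = d/t → LHS [L T^-1], RHS [L T^-1] ✓
Step 2: a = v/t → LHS [L T^-2], RHS [L T^-2] ✓
Step 3: a = d/t/t → LHS [L T^-2], RHS [L T^-2] ✓
Step 4: a = d/t² → LHS [L T^-2], RHS [L T^-2] ✓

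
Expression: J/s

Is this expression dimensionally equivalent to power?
Yes

The expression J/s has dimensions [L^2 M T^-3], which is exactly power [L^2 M T^-3].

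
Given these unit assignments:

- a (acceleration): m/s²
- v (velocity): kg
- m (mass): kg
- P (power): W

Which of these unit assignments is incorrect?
v

The variable v (velocity) should have units m/s, not kg.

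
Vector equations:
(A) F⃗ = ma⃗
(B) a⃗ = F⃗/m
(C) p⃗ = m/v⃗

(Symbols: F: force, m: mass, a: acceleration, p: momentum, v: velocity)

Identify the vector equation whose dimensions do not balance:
(C) p⃗ = m/v⃗

(A) F⃗ = ma⃗: LHS [L M T^-2], RHS [L M T^-2] ✓ — Force and acceleration are vectors, mass is a scalar
(B) a⃗ = F⃗/m: LHS [L T^-2], RHS [L T^-2] ✓ — force (vector) divided by mass (scalar)
(C) p⃗ = m/v⃗: LHS [L M T^-1], RHS [L^-1 M T] ✗ — momentum is mass times velocity; should be mv⃗ (and division by a vector is undefined)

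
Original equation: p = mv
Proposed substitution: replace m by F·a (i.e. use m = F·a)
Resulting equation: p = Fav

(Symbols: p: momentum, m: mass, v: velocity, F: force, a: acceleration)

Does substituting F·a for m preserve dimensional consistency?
No

[m] = [M] and [F·a] = [L^2 M T^-4]. These differ, so the substitution replaces a quantity by one of different dimensions and the result p = Fav has LHS [L M T^-1] vs RHS [L^3 M T^-5] — inconsistent.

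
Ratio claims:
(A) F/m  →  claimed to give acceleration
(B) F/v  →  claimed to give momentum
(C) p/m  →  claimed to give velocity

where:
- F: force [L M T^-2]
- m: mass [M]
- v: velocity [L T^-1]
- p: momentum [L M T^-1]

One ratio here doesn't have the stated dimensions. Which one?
(B) F/v does not give momentum

(A) F/m: [L T^-2] = acceleration [L T^-2] ✓
(B) F/v: [M T^-1] ≠ momentum [L M T^-1] ✗
(C) p/m: [L T^-1] = velocity [L T^-1] ✓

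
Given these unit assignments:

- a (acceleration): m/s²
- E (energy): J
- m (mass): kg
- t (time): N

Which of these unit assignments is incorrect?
t

The variable t (time) should have units s, not N.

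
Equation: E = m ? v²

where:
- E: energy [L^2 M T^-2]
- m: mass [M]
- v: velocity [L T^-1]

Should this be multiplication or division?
multiplication (×): E = m × v²

E [L^2 M T^-2]; m [M]; v² [L^2 T^-2].
m × v² → [L^2 M T^-2] ✓
m ÷ v² → [L^-2 M T^2] ✗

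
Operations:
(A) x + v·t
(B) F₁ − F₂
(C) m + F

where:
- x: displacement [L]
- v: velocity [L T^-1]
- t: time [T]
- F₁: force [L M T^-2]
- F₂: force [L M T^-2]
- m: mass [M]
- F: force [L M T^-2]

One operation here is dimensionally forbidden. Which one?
(C) m + F

(A) x + v·t: x [L] and v·t [L] — same dimensions ✓
(B) F₁ − F₂: F₁ [L M T^-2] and F₂ [L M T^-2] — same dimensions ✓
(C) m + F: m [M] and F [L M T^-2] — different dimensions cannot be added/subtracted ✗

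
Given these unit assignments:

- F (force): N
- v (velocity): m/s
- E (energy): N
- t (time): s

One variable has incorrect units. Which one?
E

The variable E (energy) should have units J, not N.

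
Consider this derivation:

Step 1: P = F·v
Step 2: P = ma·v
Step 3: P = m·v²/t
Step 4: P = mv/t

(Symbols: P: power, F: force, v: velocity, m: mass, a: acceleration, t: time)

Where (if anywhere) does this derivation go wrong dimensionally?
Step 4

Step 1: P = F·v → LHS [L^2 M T^-3], RHS [L^2 M T^-3] ✓
Step 2: P = ma·v → LHS [L^2 M T^-3], RHS [L^2 M T^-3] ✓
Step 3: P = m·v²/t → LHS [L^2 M T^-3], RHS [L^2 M T^-3] ✓
Step 4: P = mv/t → LHS [L^2 M T^-3], RHS [L M T^-2] ✗

The first dimensional inconsistency appears in step 4: P = mv/t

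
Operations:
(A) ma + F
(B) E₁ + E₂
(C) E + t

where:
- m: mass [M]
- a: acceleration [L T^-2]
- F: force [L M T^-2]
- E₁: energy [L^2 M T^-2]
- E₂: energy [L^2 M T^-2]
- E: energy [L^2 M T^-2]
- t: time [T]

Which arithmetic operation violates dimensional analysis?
(C) E + t

(A) ma + F: ma [L M T^-2] and F [L M T^-2] — same dimensions ✓
(B) E₁ + E₂: E₁ [L^2 M T^-2] and E₂ [L^2 M T^-2] — same dimensions ✓
(C) E + t: E [L^2 M T^-2] and t [T] — different dimensions cannot be added/subtracted ✗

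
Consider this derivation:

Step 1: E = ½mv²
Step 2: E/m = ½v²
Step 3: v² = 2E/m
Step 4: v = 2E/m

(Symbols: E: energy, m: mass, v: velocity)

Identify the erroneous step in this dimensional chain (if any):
Step 4

Step 1: E = ½mv² → LHS [L^2 M T^-2], RHS [L^2 M T^-2] ✓
Step 2: E/m = ½v² → LHS [L^2 T^-2], RHS [L^2 T^-2] ✓
Step 3: v² = 2E/m → LHS [L^2 T^-2], RHS [L^2 T^-2] ✓
Step 4: v = 2E/m → LHS [L T^-1], RHS [L^2 T^-2] ✗

The first dimensional inconsistency appears in step 4: v = 2E/m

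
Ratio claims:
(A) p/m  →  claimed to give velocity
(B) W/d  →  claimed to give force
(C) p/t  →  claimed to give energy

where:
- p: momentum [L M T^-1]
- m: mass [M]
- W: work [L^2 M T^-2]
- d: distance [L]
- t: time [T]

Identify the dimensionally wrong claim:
(C) p/t does not give energy

(A) p/m: [L T^-1] = velocity [L T^-1] ✓
(B) W/d: [L M T^-2] = force [L M T^-2] ✓
(C) p/t: [L M T^-2] ≠ energy [L^2 M T^-2] ✗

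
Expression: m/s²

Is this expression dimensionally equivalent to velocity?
No

The expression m/s² has dimensions [L T^-2], but velocity has dimensions [L T^-1].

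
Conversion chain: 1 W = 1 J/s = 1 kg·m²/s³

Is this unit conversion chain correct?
The chain is correct (no errors).

Correct: Watt is Joule per second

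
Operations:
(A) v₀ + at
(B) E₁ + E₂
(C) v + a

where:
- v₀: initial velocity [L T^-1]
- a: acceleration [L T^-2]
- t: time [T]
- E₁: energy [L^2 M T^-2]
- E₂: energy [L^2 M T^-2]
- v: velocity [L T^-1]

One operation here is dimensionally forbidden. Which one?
(C) v + a

(A) v₀ + at: v₀ [L T^-1] and at [L T^-1] — same dimensions ✓
(B) E₁ + E₂: E₁ [L^2 M T^-2] and E₂ [L^2 M T^-2] — same dimensions ✓
(C) v + a: v [L T^-1] and a [L T^-2] — different dimensions cannot be added/subtracted ✗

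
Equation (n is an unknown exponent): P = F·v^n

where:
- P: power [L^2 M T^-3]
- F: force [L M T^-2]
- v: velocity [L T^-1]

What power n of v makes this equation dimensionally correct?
n = 1

P has dimensions [L^2 M T^-3]; v has dimensions [L T^-1].
The rest of the RHS has dimensions [L M T^-2], so v^n must supply [L T^-1].
With n = 1: F·v^1 has dimensions [L^2 M T^-3], matching the LHS ✓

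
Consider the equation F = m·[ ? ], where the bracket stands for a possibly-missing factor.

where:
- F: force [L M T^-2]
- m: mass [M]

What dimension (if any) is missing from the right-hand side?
[L T^-2] — acceleration (e.g. a)

F has dimensions [L M T^-2]; m has dimensions [M].
The bracketed factor must supply [L M T^-2] / [M] = [L T^-2].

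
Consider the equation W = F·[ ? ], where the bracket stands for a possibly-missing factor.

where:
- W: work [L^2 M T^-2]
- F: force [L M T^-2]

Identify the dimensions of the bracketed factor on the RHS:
[L] — length (e.g. a distance d)

W has dimensions [L^2 M T^-2]; F has dimensions [L M T^-2].
The bracketed factor must supply [L^2 M T^-2] / [L M T^-2] = [L].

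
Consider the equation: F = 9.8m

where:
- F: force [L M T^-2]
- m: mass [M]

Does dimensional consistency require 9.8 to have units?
Yes

F has dimensions [L M T^-2], while m alone has dimensions [M]. For the equation to balance, the factor 9.8 must carry dimensions [L T^-2] — it is a dimensional constant (a numerical value of a physical quantity with its units suppressed), not a pure number.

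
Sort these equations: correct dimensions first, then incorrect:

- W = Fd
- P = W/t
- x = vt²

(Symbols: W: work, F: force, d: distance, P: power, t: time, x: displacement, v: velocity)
Dimensionally correct: W = Fd, P = W/t
Dimensionally incorrect: x = vt²
Ordered (correct first, then incorrect): W = Fd, P = W/t, x = vt²

- W = Fd: LHS [L^2 M T^-2], RHS [L^2 M T^-2] → correct ✓
- P = W/t: LHS [L^2 M T^-3], RHS [L^2 M T^-3] → correct ✓
- x = vt²: LHS [L], RHS [L T] → incorrect ✗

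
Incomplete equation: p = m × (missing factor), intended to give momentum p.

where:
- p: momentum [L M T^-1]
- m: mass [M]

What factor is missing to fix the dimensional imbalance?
v (velocity), dimensions [L T^-1]

p has dimensions [L M T^-1] and m has dimensions [M].
The missing factor must have dimensions [L M T^-1] / [M] = [L T^-1], i.e. velocity (v).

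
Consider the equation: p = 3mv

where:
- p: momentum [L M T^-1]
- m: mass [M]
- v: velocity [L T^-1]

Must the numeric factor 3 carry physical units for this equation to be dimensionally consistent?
No

p has dimensions [L M T^-1] and mv already has dimensions [L M T^-1], so the equation balances without 3 contributing any dimensions. 3 is a pure (dimensionless) number; changing or removing it would not affect dimensional consistency.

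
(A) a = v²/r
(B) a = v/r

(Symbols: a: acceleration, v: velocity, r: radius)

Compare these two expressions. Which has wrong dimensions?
(B)

(A) a = v²/r: LHS [L T^-2], RHS [L T^-2] ✓
(B) a = v/r: LHS [L T^-2], RHS [T^-1] ✗

Expression (B) a = v/r is dimensionally incorrect.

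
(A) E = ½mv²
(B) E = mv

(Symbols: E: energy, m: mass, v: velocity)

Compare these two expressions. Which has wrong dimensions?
(B)

(A) E = ½mv²: LHS [L^2 M T^-2], RHS [L^2 M T^-2] ✓
(B) E = mv: LHS [L^2 M T^-2], RHS [L M T^-1] ✗

Expression (B) E = mv is dimensionally incorrect.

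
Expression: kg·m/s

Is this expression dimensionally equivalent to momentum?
Yes

The expression kg·m/s has dimensions [L M T^-1], which is exactly momentum [L M T^-1].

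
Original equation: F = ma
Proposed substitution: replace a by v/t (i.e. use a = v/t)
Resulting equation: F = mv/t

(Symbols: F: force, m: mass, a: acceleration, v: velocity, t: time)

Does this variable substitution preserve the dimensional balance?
Yes

[a] = [L T^-2] and [v/t] = [L T^-2]. These match, so the substitution replaces a quantity by one of the same dimensions and the result F = mv/t has LHS [L M T^-2] vs RHS [L M T^-2] — still consistent.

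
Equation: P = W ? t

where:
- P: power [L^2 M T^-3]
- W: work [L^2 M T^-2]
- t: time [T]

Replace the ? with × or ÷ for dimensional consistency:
division (÷): P = W ÷ t

P [L^2 M T^-3]; W [L^2 M T^-2]; t [T].
W × t → [L^2 M T^-1] ✗
W ÷ t → [L^2 M T^-3] ✓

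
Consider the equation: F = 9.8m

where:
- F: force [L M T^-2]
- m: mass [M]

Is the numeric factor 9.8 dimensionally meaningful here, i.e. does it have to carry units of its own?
Yes

F has dimensions [L M T^-2], while m alone has dimensions [M]. For the equation to balance, the factor 9.8 must carry dimensions [L T^-2] — it is a dimensional constant (a numerical value of a physical quantity with its units suppressed), not a pure number.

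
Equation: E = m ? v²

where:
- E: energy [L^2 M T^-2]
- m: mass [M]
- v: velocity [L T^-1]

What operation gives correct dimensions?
multiplication (×): E = m × v²

E [L^2 M T^-2]; m [M]; v² [L^2 T^-2].
m × v² → [L^2 M T^-2] ✓
m ÷ v² → [L^-2 M T^2] ✗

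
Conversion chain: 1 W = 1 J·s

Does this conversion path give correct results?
The chain is incorrect (it contains an error).

Incorrect: Watt is J/s, not J·s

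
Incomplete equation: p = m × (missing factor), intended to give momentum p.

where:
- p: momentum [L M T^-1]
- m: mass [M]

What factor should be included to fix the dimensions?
v (velocity), dimensions [L T^-1]

p has dimensions [L M T^-1] and m has dimensions [M].
The missing factor must have dimensions [L M T^-1] / [M] = [L T^-1], i.e. velocity (v).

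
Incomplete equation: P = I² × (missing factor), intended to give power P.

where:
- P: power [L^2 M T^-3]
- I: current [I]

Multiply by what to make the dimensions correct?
R (resistance), dimensions [I^-2 L^2 M T^-3]

P has dimensions [L^2 M T^-3] and I² has dimensions [I^2].
The missing factor must have dimensions [L^2 M T^-3] / [I^2] = [I^-2 L^2 M T^-3], i.e. resistance (R).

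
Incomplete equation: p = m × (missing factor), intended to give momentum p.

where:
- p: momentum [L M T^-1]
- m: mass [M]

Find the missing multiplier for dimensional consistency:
v (velocity), dimensions [L T^-1]

p has dimensions [L M T^-1] and m has dimensions [M].
The missing factor must have dimensions [L M T^-1] / [M] = [L T^-1], i.e. velocity (v).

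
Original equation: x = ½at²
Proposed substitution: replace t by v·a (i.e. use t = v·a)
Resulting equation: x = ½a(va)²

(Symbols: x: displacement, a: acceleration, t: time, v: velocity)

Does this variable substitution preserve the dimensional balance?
No

[t] = [T] and [v·a] = [L^2 T^-3]. These differ, so the substitution replaces a quantity by one of different dimensions and the result x = ½a(va)² has LHS [L] vs RHS [L^5 T^-8] — inconsistent.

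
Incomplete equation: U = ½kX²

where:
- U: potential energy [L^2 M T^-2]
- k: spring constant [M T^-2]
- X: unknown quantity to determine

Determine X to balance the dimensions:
X = x (displacement), dimensions [L]

U has dimensions [L^2 M T^-2]; the rest of the RHS (½k) has dimensions [M T^-2].
So X² must have dimensions [L^2], i.e. X has dimensions [L] — X = x (displacement).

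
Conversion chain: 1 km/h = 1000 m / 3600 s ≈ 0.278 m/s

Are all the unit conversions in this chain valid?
The chain is correct (no errors).

Correct: 1 km = 1000 m, 1 h = 3600 s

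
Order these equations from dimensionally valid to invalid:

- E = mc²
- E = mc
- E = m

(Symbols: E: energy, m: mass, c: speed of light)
Dimensionally correct: E = mc²
Dimensionally incorrect: E = mc, E = m
Ordered (correct first, then incorrect): E = mc², E = mc, E = m

- E = mc²: LHS [L^2 M T^-2], RHS [L^2 M T^-2] → correct ✓
- E = mc: LHS [L^2 M T^-2], RHS [L M T^-1] → incorrect ✗
- E = m: LHS [L^2 M T^-2], RHS [M] → incorrect ✗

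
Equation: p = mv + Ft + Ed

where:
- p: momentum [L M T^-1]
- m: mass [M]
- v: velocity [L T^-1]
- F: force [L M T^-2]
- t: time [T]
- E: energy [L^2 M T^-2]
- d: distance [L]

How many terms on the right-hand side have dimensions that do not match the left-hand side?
1

LHS p: [L M T^-1]
- mv: [L M T^-1] ✓
- Ft: [L M T^-1] ✓
- Ed: [L^3 M T^-2] ✗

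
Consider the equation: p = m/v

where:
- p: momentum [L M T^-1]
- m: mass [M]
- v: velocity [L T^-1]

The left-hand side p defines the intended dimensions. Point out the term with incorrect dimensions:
The right-hand side term m/v

p has dimensions [L M T^-1], but m/v has dimensions [L^-1 M T], so the term m/v is dimensionally wrong for p.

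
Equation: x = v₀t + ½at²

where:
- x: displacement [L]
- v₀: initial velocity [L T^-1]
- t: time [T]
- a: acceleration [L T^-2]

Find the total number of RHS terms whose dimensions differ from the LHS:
0

LHS x: [L]
- v₀t: [L] ✓
- ½at²: [L] ✓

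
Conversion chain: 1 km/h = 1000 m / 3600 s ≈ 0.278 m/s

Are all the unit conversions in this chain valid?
The chain is correct (no errors).

Correct: 1 km = 1000 m, 1 h = 3600 s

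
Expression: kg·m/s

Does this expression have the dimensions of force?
No

The expression kg·m/s has dimensions [L M T^-1], but force has dimensions [L M T^-2].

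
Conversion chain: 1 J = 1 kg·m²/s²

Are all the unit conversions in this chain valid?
The chain is correct (no errors).

Correct: Joule is defined as kg·m²/s²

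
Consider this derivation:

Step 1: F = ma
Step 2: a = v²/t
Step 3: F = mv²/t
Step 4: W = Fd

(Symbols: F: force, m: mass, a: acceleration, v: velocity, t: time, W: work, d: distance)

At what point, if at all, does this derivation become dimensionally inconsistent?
Step 2

Step 1: F = ma → LHS [L M T^-2], RHS [L M T^-2] ✓
Step 2: a = v²/t → LHS [L T^-2], RHS [L^2 T^-3] ✗

The first dimensional inconsistency appears in step 2: a = v²/t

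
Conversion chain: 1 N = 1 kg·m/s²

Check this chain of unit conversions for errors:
The chain is correct (no errors).

Correct: Newton is defined as kg·m/s²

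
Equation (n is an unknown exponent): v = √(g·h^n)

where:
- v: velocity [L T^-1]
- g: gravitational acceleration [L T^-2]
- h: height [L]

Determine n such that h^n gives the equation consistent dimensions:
n = 1

v has dimensions [L T^-1]; h has dimensions [L].
With n = 1: √(g·h^1) has dimensions [L T^-1], matching the LHS ✓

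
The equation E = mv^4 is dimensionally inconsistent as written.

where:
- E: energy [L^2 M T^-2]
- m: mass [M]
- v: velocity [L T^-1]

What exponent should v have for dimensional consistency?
The exponent of v should be 2: E = mv^2

The LHS E has dimensions [L^2 M T^-2]; v has dimensions [L T^-1].
As written, the RHS mv^4 (exponent 4 on v) has dimensions [L^4 M T^-4], which does not match.
With exponent 2, the RHS mv^2 has dimensions [L^2 M T^-2], matching the LHS.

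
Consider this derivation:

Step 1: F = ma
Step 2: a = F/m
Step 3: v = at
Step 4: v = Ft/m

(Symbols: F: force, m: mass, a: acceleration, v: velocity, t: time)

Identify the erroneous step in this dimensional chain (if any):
No step introduces an error — all steps are dimensionally consistent.

Step 1: F = ma → LHS [L M T^-2], RHS [L M T^-2] ✓
Step 2: a = F/m → LHS [L T^-2], RHS [L T^-2] ✓
Step 3: v = at → LHS [L T^-1], RHS [L T^-1] ✓
Step 4: v = Ft/m → LHS [L T^-1], RHS [L T^-1] ✓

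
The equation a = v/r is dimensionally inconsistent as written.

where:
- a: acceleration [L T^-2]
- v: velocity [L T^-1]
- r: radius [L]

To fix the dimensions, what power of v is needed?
The exponent of v should be 2: a = v^2/r

The LHS a has dimensions [L T^-2]; v has dimensions [L T^-1].
As written, the RHS v/r (exponent 1 on v) has dimensions [T^-1], which does not match.
With exponent 2, the RHS v^2/r has dimensions [L T^-2], matching the LHS.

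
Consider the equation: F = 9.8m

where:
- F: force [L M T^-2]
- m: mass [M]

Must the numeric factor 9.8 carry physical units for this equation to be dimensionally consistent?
Yes

F has dimensions [L M T^-2], while m alone has dimensions [M]. For the equation to balance, the factor 9.8 must carry dimensions [L T^-2] — it is a dimensional constant (a numerical value of a physical quantity with its units suppressed), not a pure number.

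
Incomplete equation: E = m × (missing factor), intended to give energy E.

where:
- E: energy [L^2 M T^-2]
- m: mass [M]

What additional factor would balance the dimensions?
v² (velocity squared), dimensions [L^2 T^-2]

E has dimensions [L^2 M T^-2] and m has dimensions [M].
The missing factor must have dimensions [L^2 M T^-2] / [M] = [L^2 T^-2], i.e. velocity squared (v²).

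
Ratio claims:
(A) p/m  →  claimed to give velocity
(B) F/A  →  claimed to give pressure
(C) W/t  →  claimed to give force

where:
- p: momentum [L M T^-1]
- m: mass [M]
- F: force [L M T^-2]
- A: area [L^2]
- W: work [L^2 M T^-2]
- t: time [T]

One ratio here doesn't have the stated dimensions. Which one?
(C) W/t does not give force

(A) p/m: [L T^-1] = velocity [L T^-1] ✓
(B) F/A: [L^-1 M T^-2] = pressure [L^-1 M T^-2] ✓
(C) W/t: [L^2 M T^-3] ≠ force [L M T^-2] ✗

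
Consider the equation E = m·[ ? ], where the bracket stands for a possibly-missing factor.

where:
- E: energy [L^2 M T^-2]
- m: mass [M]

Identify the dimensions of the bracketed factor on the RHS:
[L^2 T^-2] — velocity squared (e.g. v²)

E has dimensions [L^2 M T^-2]; m has dimensions [M].
The bracketed factor must supply [L^2 M T^-2] / [M] = [L^2 T^-2].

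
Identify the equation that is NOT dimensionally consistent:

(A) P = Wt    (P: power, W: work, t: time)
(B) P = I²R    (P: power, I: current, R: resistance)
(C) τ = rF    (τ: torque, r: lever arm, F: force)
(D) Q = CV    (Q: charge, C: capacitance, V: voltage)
(A) P = Wt

The equation (A) P = Wt is dimensionally incorrect.

LHS (P): [L^2 M T^-3]
RHS (Wt): [L^2 M T^-1] ✗

The dimensions do not match. The other three equations balance.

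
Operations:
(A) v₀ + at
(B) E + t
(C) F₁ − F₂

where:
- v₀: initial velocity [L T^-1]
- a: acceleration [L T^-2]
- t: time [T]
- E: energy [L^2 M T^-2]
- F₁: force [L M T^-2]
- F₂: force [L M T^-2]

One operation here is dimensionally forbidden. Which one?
(B) E + t

(A) v₀ + at: v₀ [L T^-1] and at [L T^-1] — same dimensions ✓
(B) E + t: E [L^2 M T^-2] and t [T] — different dimensions cannot be added/subtracted ✗
(C) F₁ − F₂: F₁ [L M T^-2] and F₂ [L M T^-2] — same dimensions ✓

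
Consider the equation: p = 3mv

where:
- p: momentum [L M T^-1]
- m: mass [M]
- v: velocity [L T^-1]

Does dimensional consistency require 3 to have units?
No

p has dimensions [L M T^-1] and mv already has dimensions [L M T^-1], so the equation balances without 3 contributing any dimensions. 3 is a pure (dimensionless) number; changing or removing it would not affect dimensional consistency.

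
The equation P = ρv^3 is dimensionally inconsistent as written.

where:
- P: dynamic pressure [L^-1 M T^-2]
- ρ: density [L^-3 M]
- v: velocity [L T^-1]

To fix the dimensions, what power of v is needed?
The exponent of v should be 2: P = ρv^2

The LHS P has dimensions [L^-1 M T^-2]; v has dimensions [L T^-1].
As written, the RHS ρv^3 (exponent 3 on v) has dimensions [M T^-3], which does not match.
With exponent 2, the RHS ρv^2 has dimensions [L^-1 M T^-2], matching the LHS.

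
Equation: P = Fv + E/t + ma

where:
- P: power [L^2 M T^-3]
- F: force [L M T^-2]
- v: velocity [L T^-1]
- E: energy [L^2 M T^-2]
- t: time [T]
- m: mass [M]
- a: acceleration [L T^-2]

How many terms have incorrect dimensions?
1

LHS P: [L^2 M T^-3]
- Fv: [L^2 M T^-3] ✓
- E/t: [L^2 M T^-3] ✓
- ma: [L M T^-2] ✗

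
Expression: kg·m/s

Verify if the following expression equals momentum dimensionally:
Yes

The expression kg·m/s has dimensions [L M T^-1], which is exactly momentum [L M T^-1].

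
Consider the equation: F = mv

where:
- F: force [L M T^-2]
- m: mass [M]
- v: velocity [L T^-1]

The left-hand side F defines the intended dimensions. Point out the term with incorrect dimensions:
The right-hand side term mv

F has dimensions [L M T^-2], but mv has dimensions [L M T^-1], so the term mv is dimensionally wrong for F.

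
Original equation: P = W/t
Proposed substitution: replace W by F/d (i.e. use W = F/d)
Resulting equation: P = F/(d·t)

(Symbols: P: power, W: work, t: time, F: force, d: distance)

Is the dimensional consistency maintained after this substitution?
No

[W] = [L^2 M T^-2] and [F/d] = [M T^-2]. These differ, so the substitution replaces a quantity by one of different dimensions and the result P = F/(d·t) has LHS [L^2 M T^-3] vs RHS [M T^-3] — inconsistent.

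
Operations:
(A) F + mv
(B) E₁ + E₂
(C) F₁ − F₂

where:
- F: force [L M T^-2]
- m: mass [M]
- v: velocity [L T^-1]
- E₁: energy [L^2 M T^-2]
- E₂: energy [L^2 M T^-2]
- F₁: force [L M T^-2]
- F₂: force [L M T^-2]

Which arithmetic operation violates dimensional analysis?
(A) F + mv

(A) F + mv: F [L M T^-2] and mv [L M T^-1] — different dimensions cannot be added/subtracted ✗
(B) E₁ + E₂: E₁ [L^2 M T^-2] and E₂ [L^2 M T^-2] — same dimensions ✓
(C) F₁ − F₂: F₁ [L M T^-2] and F₂ [L M T^-2] — same dimensions ✓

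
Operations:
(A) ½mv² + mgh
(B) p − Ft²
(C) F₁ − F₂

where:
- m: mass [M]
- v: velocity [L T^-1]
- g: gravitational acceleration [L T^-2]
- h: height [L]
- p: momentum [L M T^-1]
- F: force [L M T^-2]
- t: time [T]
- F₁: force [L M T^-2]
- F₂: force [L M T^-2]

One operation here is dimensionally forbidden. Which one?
(B) p − Ft²

(A) ½mv² + mgh: ½mv² [L^2 M T^-2] and mgh [L^2 M T^-2] — same dimensions ✓
(B) p − Ft²: p [L M T^-1] and Ft² [L M] — different dimensions cannot be added/subtracted ✗
(C) F₁ − F₂: F₁ [L M T^-2] and F₂ [L M T^-2] — same dimensions ✓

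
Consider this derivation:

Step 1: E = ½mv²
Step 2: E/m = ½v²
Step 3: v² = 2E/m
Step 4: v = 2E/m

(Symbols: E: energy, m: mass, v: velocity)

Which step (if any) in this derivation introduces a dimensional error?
Step 4

Step 1: E = ½mv² → LHS [L^2 M T^-2], RHS [L^2 M T^-2] ✓
Step 2: E/m = ½v² → LHS [L^2 T^-2], RHS [L^2 T^-2] ✓
Step 3: v² = 2E/m → LHS [L^2 T^-2], RHS [L^2 T^-2] ✓
Step 4: v = 2E/m → LHS [L T^-1], RHS [L^2 T^-2] ✗

The first dimensional inconsistency appears in step 4: v = 2E/m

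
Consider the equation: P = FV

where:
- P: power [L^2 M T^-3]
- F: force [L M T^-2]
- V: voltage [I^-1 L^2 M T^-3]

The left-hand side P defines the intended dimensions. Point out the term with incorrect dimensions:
The right-hand side term FV

P has dimensions [L^2 M T^-3], but FV has dimensions [I^-1 L^3 M^2 T^-5], so the term FV is dimensionally wrong for P.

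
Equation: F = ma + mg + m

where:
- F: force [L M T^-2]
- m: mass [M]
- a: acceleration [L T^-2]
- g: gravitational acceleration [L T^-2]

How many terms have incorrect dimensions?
1

LHS F: [L M T^-2]
- ma: [L M T^-2] ✓
- mg: [L M T^-2] ✓
- m: [M] ✗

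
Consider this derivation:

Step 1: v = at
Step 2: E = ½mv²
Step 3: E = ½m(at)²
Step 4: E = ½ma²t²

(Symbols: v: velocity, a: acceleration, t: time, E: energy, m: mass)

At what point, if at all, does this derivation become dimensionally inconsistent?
No step introduces an error — all steps are dimensionally consistent.

Step 1: v = at → LHS [L T^-1], RHS [L T^-1] ✓
Step 2: E = ½mv² → LHS [L^2 M T^-2], RHS [L^2 M T^-2] ✓
Step 3: E = ½m(at)² → LHS [L^2 M T^-2], RHS [L^2 M T^-2] ✓
Step 4: E = ½ma²t² → LHS [L^2 M T^-2], RHS [L^2 M T^-2] ✓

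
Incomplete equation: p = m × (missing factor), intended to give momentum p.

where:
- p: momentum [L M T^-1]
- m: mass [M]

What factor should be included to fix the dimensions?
v (velocity), dimensions [L T^-1]

p has dimensions [L M T^-1] and m has dimensions [M].
The missing factor must have dimensions [L M T^-1] / [M] = [L T^-1], i.e. velocity (v).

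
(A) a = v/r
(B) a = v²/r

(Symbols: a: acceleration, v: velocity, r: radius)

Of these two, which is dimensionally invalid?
(A)

(A) a = v/r: LHS [L T^-2], RHS [T^-1] ✗
(B) a = v²/r: LHS [L T^-2], RHS [L T^-2] ✓

Expression (A) a = v/r is dimensionally incorrect.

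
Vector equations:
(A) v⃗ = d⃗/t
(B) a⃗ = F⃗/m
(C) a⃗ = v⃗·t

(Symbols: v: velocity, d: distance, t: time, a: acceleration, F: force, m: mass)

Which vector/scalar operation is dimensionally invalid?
(C) a⃗ = v⃗·t

(A) v⃗ = d⃗/t: LHS [L T^-1], RHS [L T^-1] ✓ — displacement (vector) divided by time (scalar)
(B) a⃗ = F⃗/m: LHS [L T^-2], RHS [L T^-2] ✓ — force (vector) divided by mass (scalar)
(C) a⃗ = v⃗·t: LHS [L T^-2], RHS [L] ✗ — acceleration is velocity per time; should be v⃗/t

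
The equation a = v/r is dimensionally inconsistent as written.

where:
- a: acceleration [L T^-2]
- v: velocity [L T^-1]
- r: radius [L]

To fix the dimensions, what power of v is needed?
The exponent of v should be 2: a = v^2/r

The LHS a has dimensions [L T^-2]; v has dimensions [L T^-1].
As written, the RHS v/r (exponent 1 on v) has dimensions [T^-1], which does not match.
With exponent 2, the RHS v^2/r has dimensions [L T^-2], matching the LHS.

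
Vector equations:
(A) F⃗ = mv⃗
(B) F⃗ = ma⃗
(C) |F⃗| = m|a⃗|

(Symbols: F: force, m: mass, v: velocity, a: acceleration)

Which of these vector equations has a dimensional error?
(A) F⃗ = mv⃗

(A) F⃗ = mv⃗: LHS [L M T^-2], RHS [L M T^-1] ✗ — mass times velocity is momentum, not force; should be ma⃗
(B) F⃗ = ma⃗: LHS [L M T^-2], RHS [L M T^-2] ✓ — Force and acceleration are vectors, mass is a scalar
(C) |F⃗| = m|a⃗|: LHS [L M T^-2], RHS [L M T^-2] ✓ — magnitudes of vectors are scalars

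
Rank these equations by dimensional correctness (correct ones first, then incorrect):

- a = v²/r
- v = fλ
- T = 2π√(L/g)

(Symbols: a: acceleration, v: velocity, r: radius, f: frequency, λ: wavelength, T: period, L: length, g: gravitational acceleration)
Dimensionally correct: a = v²/r, v = fλ, T = 2π√(L/g)
Dimensionally incorrect: none
Ordered (correct first, then incorrect): a = v²/r, v = fλ, T = 2π√(L/g)

- a = v²/r: LHS [L T^-2], RHS [L T^-2] → correct ✓
- v = fλ: LHS [L T^-1], RHS [L T^-1] → correct ✓
- T = 2π√(L/g): LHS [T], RHS [T] → correct ✓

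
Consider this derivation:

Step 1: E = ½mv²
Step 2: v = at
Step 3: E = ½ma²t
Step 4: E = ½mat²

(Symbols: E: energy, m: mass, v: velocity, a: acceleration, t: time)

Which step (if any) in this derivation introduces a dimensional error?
Step 3

Step 1: E = ½mv² → LHS [L^2 M T^-2], RHS [L^2 M T^-2] ✓
Step 2: v = at → LHS [L T^-1], RHS [L T^-1] ✓
Step 3: E = ½ma²t → LHS [L^2 M T^-2], RHS [L^2 M T^-3] ✗

The first dimensional inconsistency appears in step 3: E = ½ma²t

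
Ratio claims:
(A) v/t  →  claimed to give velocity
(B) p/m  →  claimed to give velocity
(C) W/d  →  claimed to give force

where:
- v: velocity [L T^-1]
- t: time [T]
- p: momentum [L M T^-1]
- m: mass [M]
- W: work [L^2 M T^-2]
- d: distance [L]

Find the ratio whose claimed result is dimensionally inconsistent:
(A) v/t does not give velocity

(A) v/t: [L T^-2] ≠ velocity [L T^-1] ✗
(B) p/m: [L T^-1] = velocity [L T^-1] ✓
(C) W/d: [L M T^-2] = force [L M T^-2] ✓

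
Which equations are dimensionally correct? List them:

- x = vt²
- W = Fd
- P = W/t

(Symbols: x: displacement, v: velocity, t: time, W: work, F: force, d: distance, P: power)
Dimensionally correct: W = Fd, P = W/t
Dimensionally incorrect: x = vt²
Ordered (correct first, then incorrect): W = Fd, P = W/t, x = vt²

- x = vt²: LHS [L], RHS [L T] → incorrect ✗
- W = Fd: LHS [L^2 M T^-2], RHS [L^2 M T^-2] → correct ✓
- P = W/t: LHS [L^2 M T^-3], RHS [L^2 M T^-3] → correct ✓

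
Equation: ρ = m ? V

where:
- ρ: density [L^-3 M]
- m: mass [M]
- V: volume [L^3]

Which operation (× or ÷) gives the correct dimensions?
division (÷): ρ = m ÷ V

ρ [L^-3 M]; m [M]; V [L^3].
m × V → [L^3 M] ✗
m ÷ V → [L^-3 M] ✓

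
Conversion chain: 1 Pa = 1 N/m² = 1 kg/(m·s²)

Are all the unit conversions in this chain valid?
The chain is correct (no errors).

Correct: Pascal is Newton per square meter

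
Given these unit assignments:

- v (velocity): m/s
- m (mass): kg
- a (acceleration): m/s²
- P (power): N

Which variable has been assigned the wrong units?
P

The variable P (power) should have units W, not N.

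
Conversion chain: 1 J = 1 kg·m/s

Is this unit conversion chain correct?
The chain is incorrect (it contains an error).

Incorrect: Joule is kg·m²/s², not kg·m/s (that is momentum)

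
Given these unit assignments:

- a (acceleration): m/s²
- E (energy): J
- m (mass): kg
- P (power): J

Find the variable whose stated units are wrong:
P

The variable P (power) should have units W, not J.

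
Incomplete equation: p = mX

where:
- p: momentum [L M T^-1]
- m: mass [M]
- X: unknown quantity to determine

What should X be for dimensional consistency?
X = v (velocity), dimensions [L T^-1]

p has dimensions [L M T^-1]; the rest of the RHS (m) has dimensions [M].
So X must have dimensions [L T^-1] — X = v (velocity).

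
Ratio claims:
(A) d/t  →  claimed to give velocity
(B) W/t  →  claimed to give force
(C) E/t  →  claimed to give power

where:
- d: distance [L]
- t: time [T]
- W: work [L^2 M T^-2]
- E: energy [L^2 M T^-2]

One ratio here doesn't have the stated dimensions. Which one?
(B) W/t does not give force

(A) d/t: [L T^-1] = velocity [L T^-1] ✓
(B) W/t: [L^2 M T^-3] ≠ force [L M T^-2] ✗
(C) E/t: [L^2 M T^-3] = power [L^2 M T^-3] ✓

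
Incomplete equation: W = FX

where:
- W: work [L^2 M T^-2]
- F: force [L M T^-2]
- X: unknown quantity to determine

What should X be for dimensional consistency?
X = d (distance), dimensions [L]

W has dimensions [L^2 M T^-2]; the rest of the RHS (F) has dimensions [L M T^-2].
So X must have dimensions [L] — X = d (distance).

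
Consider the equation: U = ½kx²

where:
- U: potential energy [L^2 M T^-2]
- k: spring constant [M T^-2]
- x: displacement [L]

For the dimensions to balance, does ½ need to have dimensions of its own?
No

U has dimensions [L^2 M T^-2] and kx² already has dimensions [L^2 M T^-2], so the equation balances without ½ contributing any dimensions. ½ is a pure (dimensionless) number; changing or removing it would not affect dimensional consistency.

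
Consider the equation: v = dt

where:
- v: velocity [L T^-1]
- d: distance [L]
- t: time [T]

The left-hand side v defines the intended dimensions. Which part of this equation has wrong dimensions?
The right-hand side term dt

v has dimensions [L T^-1], but dt has dimensions [L T], so the term dt is dimensionally wrong for v.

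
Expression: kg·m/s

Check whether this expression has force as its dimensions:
No

The expression kg·m/s has dimensions [L M T^-1], but force has dimensions [L M T^-2].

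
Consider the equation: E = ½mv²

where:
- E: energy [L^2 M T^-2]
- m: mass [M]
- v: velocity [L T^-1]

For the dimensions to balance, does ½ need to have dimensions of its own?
No

E has dimensions [L^2 M T^-2] and mv² already has dimensions [L^2 M T^-2], so the equation balances without ½ contributing any dimensions. ½ is a pure (dimensionless) number; changing or removing it would not affect dimensional consistency.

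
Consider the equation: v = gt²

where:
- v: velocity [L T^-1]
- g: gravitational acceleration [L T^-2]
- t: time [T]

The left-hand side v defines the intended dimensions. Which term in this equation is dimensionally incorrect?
The right-hand side term gt²

v has dimensions [L T^-1], but gt² has dimensions [L], so the term gt² is dimensionally wrong for v.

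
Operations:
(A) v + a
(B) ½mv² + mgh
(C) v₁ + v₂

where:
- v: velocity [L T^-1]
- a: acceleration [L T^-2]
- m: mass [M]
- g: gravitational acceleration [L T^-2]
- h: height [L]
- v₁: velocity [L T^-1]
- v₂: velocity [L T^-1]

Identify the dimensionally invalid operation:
(A) v + a

(A) v + a: v [L T^-1] and a [L T^-2] — different dimensions cannot be added/subtracted ✗
(B) ½mv² + mgh: ½mv² [L^2 M T^-2] and mgh [L^2 M T^-2] — same dimensions ✓
(C) v₁ + v₂: v₁ [L T^-1] and v₂ [L T^-1] — same dimensions ✓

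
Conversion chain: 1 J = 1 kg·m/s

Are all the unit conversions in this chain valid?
The chain is incorrect (it contains an error).

Incorrect: Joule is kg·m²/s², not kg·m/s (that is momentum)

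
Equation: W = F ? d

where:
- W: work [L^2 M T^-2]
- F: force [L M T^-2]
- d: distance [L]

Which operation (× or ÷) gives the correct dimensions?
multiplication (×): W = F × d

W [L^2 M T^-2]; F [L M T^-2]; d [L].
F × d → [L^2 M T^-2] ✓
F ÷ d → [M T^-2] ✗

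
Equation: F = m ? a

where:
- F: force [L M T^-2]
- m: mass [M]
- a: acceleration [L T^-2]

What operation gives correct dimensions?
multiplication (×): F = m × a

F [L M T^-2]; m [M]; a [L T^-2].
m × a → [L M T^-2] ✓
m ÷ a → [L^-1 M T^2] ✗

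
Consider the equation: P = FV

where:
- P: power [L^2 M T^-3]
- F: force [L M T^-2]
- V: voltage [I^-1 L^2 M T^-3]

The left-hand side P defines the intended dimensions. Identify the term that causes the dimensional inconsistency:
The right-hand side term FV

P has dimensions [L^2 M T^-3], but FV has dimensions [I^-1 L^3 M^2 T^-5], so the term FV is dimensionally wrong for P.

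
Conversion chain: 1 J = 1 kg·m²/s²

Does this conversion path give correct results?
The chain is correct (no errors).

Correct: Joule is defined as kg·m²/s²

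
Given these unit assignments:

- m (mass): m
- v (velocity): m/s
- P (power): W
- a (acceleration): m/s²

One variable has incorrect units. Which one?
m

The variable m (mass) should have units kg, not m.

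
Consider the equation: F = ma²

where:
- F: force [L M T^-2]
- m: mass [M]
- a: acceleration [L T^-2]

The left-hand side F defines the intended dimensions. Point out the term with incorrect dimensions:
The right-hand side term ma²

F has dimensions [L M T^-2], but ma² has dimensions [L^2 M T^-4], so the term ma² is dimensionally wrong for F.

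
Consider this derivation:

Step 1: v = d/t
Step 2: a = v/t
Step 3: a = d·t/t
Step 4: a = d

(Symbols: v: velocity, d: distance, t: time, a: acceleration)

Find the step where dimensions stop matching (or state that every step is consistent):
Step 3

Step 1: v = d/t → LHS [L T^-1], RHS [L T^-1] ✓
Step 2: a = v/t → LHS [L T^-2], RHS [L T^-2] ✓
Step 3: a = d·t/t → LHS [L T^-2], RHS [L] ✗

The first dimensional inconsistency appears in step 3: a = d·t/t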